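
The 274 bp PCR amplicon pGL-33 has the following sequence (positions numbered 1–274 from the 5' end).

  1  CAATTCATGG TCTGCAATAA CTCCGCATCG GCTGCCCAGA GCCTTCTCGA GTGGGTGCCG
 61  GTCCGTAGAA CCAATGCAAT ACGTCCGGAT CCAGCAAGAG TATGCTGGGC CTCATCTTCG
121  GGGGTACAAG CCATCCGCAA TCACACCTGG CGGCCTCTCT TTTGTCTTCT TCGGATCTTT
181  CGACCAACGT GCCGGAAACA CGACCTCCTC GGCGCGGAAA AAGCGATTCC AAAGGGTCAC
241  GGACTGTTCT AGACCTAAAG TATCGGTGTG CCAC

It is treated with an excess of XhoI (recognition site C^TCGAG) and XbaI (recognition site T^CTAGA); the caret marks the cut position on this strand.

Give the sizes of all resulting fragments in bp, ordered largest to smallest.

The XhoI site (CTCGAG) starts at position 46.
XhoI cuts after the first base of each site, so after position 46.
The XbaI site (TCTAGA) starts at position 248.
XbaI cuts after the first base of each site, so after position 248.
Combined cut positions: 46, 248.
Linear molecule, 2 cuts → 3 fragments:
  1–46 → 46 bp
  47–248 → 202 bp
  249–274 → 26 bp
Sorted largest to smallest: 202, 46, 26 bp.

202, 46, 26 bp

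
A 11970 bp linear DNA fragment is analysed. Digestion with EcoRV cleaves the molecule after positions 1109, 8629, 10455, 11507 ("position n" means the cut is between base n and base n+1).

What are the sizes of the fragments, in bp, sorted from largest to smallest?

7520, 1826, 1109, 1052, 463 bp

Linear molecule, 4 cuts → 5 fragments:
  1109 − 0 = 1109 bp
  8629 − 1109 = 7520 bp
  10455 − 8629 = 1826 bp
  11507 − 10455 = 1052 bp
  11970 − 11507 = 463 bp
Sorted largest to smallest: 7520, 1826, 1109, 1052, 463 bp.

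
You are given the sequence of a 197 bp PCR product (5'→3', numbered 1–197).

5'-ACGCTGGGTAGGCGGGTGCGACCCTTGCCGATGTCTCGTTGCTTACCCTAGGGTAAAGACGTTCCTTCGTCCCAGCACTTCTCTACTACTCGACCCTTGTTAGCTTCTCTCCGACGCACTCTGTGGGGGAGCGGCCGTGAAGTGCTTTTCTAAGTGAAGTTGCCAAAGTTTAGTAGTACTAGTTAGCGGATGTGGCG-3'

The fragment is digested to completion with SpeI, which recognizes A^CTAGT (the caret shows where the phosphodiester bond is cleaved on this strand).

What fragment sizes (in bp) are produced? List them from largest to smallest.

The SpeI site (ACTAGT) starts at position 178.
SpeI cuts after the first base of each site, so after position 178.
Linear molecule, 1 cut → 2 fragments:
  1–178 → 178 bp
  179–197 → 19 bp
Sorted largest to smallest: 178, 19 bp.

178, 19 bp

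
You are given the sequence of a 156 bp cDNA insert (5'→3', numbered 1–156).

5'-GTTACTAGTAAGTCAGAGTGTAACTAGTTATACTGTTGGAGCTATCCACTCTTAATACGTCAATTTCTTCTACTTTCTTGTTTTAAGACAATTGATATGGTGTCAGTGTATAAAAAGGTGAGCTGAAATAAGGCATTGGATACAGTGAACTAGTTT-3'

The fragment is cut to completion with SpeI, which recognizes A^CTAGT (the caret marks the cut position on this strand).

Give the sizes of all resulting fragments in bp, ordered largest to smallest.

126, 19, 7, 4 bp

SpeI sites (ACTAGT) start at positions 4, 23, 149.
SpeI cuts after the first base of each site, so after positions 4, 23, 149.
Linear molecule, 3 cuts → 4 fragments:
  1–4 → 4 bp
  5–23 → 19 bp
  24–149 → 126 bp
  150–156 → 7 bp
Sorted largest to smallest: 126, 19, 7, 4 bp.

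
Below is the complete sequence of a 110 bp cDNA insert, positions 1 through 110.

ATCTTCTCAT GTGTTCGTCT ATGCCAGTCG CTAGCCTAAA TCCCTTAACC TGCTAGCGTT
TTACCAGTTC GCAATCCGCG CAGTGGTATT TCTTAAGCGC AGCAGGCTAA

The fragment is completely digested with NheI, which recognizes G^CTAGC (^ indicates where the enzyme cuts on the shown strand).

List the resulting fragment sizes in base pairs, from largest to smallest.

58, 30, 22 bp

NheI sites (GCTAGC) start at positions 30, 52.
NheI cuts after the first base of each site, so after positions 30, 52.
Linear molecule, 2 cuts → 3 fragments:
  1–30 → 30 bp
  31–52 → 22 bp
  53–110 → 58 bp
Sorted largest to smallest: 58, 30, 22 bp.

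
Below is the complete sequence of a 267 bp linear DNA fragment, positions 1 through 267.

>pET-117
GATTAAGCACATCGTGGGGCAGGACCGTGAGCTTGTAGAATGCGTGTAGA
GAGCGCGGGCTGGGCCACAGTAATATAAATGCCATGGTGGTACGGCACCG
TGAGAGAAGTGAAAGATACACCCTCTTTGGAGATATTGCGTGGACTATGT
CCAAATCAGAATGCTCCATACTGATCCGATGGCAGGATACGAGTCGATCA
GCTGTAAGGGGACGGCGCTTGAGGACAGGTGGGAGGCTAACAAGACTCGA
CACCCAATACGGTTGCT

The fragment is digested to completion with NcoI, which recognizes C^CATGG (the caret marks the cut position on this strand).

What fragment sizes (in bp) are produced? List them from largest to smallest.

The NcoI site (CCATGG) starts at position 82.
NcoI cuts after the first base of each site, so after position 82.
Linear molecule, 1 cut → 2 fragments:
  1–82 → 82 bp
  83–267 → 185 bp
Sorted largest to smallest: 185, 82 bp.

185, 82 bp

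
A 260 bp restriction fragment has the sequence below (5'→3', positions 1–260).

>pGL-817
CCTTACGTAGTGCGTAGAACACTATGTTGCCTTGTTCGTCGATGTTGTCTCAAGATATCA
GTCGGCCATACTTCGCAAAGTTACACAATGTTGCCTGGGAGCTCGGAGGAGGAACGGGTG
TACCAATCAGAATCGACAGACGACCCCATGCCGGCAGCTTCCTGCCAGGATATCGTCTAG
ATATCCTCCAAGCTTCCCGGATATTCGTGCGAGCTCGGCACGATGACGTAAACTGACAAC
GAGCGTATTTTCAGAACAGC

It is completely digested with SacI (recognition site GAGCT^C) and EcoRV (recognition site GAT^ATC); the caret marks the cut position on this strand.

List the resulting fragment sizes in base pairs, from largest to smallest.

SacI sites (GAGCTC) start at positions 99, 211.
SacI cuts after base 5 of each site (before the last base), so after positions 103, 215.
EcoRV sites (GATATC) start at positions 54, 169, 180.
EcoRV cuts after base 3 of each site, so after positions 56, 171, 182.
Combined cut positions: 56, 103, 171, 182, 215.
Linear molecule, 5 cuts → 6 fragments:
  1–56 → 56 bp
  57–103 → 47 bp
  104–171 → 68 bp
  172–182 → 11 bp
  183–215 → 33 bp
  216–260 → 45 bp
Sorted largest to smallest: 68, 56, 47, 45, 33, 11 bp.

68, 56, 47, 45, 33, 11 bp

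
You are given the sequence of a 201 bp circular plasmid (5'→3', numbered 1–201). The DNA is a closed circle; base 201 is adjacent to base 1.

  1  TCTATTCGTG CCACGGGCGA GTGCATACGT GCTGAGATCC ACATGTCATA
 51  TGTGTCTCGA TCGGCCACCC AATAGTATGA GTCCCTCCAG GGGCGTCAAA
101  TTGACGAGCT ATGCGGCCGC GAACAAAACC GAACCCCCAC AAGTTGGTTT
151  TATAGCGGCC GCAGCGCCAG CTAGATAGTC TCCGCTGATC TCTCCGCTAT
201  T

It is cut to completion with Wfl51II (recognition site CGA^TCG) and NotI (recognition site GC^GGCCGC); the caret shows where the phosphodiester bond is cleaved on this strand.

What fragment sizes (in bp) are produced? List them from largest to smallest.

105, 54, 42 bp

The Wfl51II site (CGATCG) starts at position 58.
Wfl51II cuts after base 3 of each site, so after position 60.
NotI sites (GCGGCCGC) start at positions 113, 155.
NotI cuts after base 2 of each site, so after positions 114, 156.
Combined cut positions: 60, 114, 156.
Circular molecule, 3 cuts → 3 fragments:
  61–114 → 54 bp
  115–156 → 42 bp
  157–201 then 1–60 → 45 + 60 = 105 bp
Sorted largest to smallest: 105, 54, 42 bp.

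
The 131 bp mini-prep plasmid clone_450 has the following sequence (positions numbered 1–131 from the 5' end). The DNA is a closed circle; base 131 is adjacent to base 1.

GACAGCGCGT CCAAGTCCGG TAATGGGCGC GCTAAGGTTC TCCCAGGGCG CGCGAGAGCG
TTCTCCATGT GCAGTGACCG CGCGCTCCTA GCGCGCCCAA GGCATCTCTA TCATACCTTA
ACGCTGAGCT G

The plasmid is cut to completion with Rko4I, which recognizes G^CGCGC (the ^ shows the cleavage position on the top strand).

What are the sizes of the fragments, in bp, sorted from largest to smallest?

Rko4I sites (GCGCGC) start at positions 27, 48, 80, 91.
Rko4I cuts after the first base of each site, so after positions 27, 48, 80, 91.
Circular molecule, 4 cuts → 4 fragments:
  28–48 → 21 bp
  49–80 → 32 bp
  81–91 → 11 bp
  92–131 then 1–27 → 40 + 27 = 67 bp
Sorted largest to smallest: 67, 32, 21, 11 bp.

67, 32, 21, 11 bp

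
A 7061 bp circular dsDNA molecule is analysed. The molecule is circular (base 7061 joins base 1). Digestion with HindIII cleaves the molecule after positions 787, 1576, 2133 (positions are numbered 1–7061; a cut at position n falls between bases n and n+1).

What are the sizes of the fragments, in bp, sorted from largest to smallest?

5715, 789, 557 bp

Circular molecule, 3 cuts → 3 fragments:
  1576 − 787 = 789 bp
  2133 − 1576 = 557 bp
  wrap: 7061 − 2133 + 787 = 5715 bp
Sorted largest to smallest: 5715, 789, 557 bp.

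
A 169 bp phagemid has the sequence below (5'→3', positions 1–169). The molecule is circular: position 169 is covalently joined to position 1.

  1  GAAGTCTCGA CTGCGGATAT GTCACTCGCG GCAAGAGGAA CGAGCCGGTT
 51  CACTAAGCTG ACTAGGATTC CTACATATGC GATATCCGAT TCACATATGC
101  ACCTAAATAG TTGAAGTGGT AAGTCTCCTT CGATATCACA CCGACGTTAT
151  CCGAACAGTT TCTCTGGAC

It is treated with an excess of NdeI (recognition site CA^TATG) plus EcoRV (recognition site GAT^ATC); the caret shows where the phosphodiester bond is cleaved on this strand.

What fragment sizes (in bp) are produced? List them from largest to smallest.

NdeI sites (CATATG) start at positions 74, 94.
NdeI cuts after base 2 of each site, so after positions 75, 95.
EcoRV sites (GATATC) start at positions 81, 132.
EcoRV cuts after base 3 of each site, so after positions 83, 134.
Combined cut positions: 75, 83, 95, 134.
Circular molecule, 4 cuts → 4 fragments:
  76–83 → 8 bp
  84–95 → 12 bp
  96–134 → 39 bp
  135–169 then 1–75 → 35 + 75 = 110 bp
Sorted largest to smallest: 110, 39, 12, 8 bp.

110, 39, 12, 8 bp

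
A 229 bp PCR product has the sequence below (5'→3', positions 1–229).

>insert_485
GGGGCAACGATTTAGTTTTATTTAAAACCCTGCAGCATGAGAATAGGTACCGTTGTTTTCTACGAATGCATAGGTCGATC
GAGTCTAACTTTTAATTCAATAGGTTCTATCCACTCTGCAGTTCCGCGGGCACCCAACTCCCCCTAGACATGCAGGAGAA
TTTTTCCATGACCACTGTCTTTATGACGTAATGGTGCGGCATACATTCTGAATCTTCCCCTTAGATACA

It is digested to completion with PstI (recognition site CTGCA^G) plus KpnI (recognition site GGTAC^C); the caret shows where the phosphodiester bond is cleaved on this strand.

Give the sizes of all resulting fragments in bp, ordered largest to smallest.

PstI sites (CTGCAG) start at positions 30, 116.
PstI cuts after base 5 of each site (before the last base), so after positions 34, 120.
The KpnI site (GGTACC) starts at position 46.
KpnI cuts after base 5 of each site (before the last base), so after position 50.
Combined cut positions: 34, 50, 120.
Linear molecule, 3 cuts → 4 fragments:
  1–34 → 34 bp
  35–50 → 16 bp
  51–120 → 70 bp
  121–229 → 109 bp
Sorted largest to smallest: 109, 70, 34, 16 bp.

109, 70, 34, 16 bp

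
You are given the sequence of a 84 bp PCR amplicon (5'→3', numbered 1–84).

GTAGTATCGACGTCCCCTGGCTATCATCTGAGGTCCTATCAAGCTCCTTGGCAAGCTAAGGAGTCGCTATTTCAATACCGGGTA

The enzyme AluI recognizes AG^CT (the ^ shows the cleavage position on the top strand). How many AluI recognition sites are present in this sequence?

AGCT occurs starting at positions 42, 54.
AluI cuts at 2 sites.

2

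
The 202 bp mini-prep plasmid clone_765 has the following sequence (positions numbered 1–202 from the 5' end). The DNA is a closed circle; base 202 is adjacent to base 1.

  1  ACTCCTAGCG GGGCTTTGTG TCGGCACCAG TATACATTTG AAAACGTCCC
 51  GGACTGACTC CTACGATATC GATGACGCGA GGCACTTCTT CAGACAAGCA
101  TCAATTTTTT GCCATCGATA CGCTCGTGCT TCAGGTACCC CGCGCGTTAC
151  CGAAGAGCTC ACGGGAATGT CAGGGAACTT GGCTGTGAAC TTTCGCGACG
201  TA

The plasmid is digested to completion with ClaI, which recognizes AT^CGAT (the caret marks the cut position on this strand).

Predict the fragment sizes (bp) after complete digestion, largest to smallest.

ClaI sites (ATCGAT) start at positions 68, 114.
ClaI cuts after base 2 of each site, so after positions 69, 115.
Circular molecule, 2 cuts → 2 fragments:
  70–115 → 46 bp
  116–202 then 1–69 → 87 + 69 = 156 bp
Sorted largest to smallest: 156, 46 bp.

156, 46 bp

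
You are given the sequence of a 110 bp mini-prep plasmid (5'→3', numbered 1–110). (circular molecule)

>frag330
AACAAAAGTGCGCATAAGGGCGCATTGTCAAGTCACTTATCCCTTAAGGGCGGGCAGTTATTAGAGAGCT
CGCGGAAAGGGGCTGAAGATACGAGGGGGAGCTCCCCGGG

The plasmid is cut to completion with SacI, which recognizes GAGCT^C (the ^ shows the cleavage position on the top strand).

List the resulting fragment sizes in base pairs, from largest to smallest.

77, 33 bp

SacI sites (GAGCTC) start at positions 66, 99.
SacI cuts after base 5 of each site (before the last base), so after positions 70, 103.
Circular molecule, 2 cuts → 2 fragments:
  71–103 → 33 bp
  104–110 then 1–70 → 7 + 70 = 77 bp
Sorted largest to smallest: 77, 33 bp.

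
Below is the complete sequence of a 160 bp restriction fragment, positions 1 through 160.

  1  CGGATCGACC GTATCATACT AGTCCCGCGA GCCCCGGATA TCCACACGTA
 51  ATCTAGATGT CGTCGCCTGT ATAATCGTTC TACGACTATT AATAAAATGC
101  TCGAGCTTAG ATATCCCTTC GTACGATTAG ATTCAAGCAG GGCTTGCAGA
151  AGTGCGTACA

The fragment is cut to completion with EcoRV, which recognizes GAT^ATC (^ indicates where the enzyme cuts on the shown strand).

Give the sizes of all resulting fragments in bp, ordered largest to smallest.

73, 48, 39 bp

EcoRV sites (GATATC) start at positions 37, 110.
EcoRV cuts after base 3 of each site, so after positions 39, 112.
Linear molecule, 2 cuts → 3 fragments:
  1–39 → 39 bp
  40–112 → 73 bp
  113–160 → 48 bp
Sorted largest to smallest: 73, 48, 39 bp.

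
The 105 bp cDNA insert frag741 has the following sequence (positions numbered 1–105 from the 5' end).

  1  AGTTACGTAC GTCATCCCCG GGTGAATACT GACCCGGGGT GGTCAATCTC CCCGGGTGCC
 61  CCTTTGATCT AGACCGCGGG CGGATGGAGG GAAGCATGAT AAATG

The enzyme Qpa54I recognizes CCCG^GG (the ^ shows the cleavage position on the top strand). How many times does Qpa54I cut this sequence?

CCCGGG occurs starting at positions 17, 33, 51.
Qpa54I cuts at 3 sites.

3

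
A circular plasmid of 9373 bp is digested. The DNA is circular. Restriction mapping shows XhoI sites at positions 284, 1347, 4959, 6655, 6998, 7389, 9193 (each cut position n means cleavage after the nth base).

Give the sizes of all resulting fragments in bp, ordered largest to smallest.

3612, 1804, 1696, 1063, 464, 391, 343 bp

Circular molecule, 7 cuts → 7 fragments:
  1347 − 284 = 1063 bp
  4959 − 1347 = 3612 bp
  6655 − 4959 = 1696 bp
  6998 − 6655 = 343 bp
  7389 − 6998 = 391 bp
  9193 − 7389 = 1804 bp
  wrap: 9373 − 9193 + 284 = 464 bp
Sorted largest to smallest: 3612, 1804, 1696, 1063, 464, 391, 343 bp.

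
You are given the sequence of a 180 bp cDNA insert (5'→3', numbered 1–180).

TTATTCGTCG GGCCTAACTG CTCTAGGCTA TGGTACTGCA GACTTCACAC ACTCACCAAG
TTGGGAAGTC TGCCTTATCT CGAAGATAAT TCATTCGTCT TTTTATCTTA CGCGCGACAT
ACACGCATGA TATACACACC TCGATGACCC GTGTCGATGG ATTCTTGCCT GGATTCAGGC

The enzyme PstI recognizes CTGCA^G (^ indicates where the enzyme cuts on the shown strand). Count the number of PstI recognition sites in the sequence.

CTGCAG occurs starting at position 36.
PstI cuts at 1 site.

1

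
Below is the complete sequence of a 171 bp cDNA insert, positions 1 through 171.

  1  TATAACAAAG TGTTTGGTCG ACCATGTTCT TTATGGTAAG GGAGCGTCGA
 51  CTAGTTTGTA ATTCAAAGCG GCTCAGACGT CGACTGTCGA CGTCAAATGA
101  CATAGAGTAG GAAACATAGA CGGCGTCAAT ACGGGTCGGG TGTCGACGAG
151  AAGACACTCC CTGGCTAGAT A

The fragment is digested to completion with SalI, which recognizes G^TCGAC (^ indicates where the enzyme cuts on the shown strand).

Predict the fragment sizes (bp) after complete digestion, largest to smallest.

56, 33, 29, 29, 17, 7 bp

SalI sites (GTCGAC) start at positions 17, 46, 79, 86, 142.
SalI cuts after the first base of each site, so after positions 17, 46, 79, 86, 142.
Linear molecule, 5 cuts → 6 fragments:
  1–17 → 17 bp
  18–46 → 29 bp
  47–79 → 33 bp
  80–86 → 7 bp
  87–142 → 56 bp
  143–171 → 29 bp
Sorted largest to smallest: 56, 33, 29, 29, 17, 7 bp.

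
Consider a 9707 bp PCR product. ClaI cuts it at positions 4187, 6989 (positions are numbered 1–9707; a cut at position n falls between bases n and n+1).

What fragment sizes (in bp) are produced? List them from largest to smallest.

Linear molecule, 2 cuts → 3 fragments:
  4187 − 0 = 4187 bp
  6989 − 4187 = 2802 bp
  9707 − 6989 = 2718 bp
Sorted largest to smallest: 4187, 2802, 2718 bp.

4187, 2802, 2718 bp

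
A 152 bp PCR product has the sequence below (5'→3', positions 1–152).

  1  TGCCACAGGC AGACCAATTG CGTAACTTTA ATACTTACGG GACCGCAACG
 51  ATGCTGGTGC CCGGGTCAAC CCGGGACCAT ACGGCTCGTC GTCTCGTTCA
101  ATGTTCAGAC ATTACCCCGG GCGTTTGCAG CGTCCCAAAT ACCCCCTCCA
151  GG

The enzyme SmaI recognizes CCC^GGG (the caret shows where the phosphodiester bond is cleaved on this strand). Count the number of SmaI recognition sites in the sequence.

3

CCCGGG occurs starting at positions 60, 70, 116.
SmaI cuts at 3 sites.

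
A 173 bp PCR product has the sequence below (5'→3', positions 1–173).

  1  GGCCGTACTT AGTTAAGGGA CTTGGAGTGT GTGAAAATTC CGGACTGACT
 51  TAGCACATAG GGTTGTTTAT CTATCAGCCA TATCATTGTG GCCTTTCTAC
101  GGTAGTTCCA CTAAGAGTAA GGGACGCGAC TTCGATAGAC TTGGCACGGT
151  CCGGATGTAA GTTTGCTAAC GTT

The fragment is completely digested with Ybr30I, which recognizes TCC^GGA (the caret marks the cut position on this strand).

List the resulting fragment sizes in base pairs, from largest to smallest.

111, 41, 21 bp

Ybr30I sites (TCCGGA) start at positions 39, 150.
Ybr30I cuts after base 3 of each site, so after positions 41, 152.
Linear molecule, 2 cuts → 3 fragments:
  1–41 → 41 bp
  42–152 → 111 bp
  153–173 → 21 bp
Sorted largest to smallest: 111, 41, 21 bp.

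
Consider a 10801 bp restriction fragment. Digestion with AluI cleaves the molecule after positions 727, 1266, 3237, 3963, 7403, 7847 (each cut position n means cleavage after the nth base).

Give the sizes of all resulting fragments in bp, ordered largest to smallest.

Linear molecule, 6 cuts → 7 fragments:
  727 − 0 = 727 bp
  1266 − 727 = 539 bp
  3237 − 1266 = 1971 bp
  3963 − 3237 = 726 bp
  7403 − 3963 = 3440 bp
  7847 − 7403 = 444 bp
  10801 − 7847 = 2954 bp
Sorted largest to smallest: 3440, 2954, 1971, 727, 726, 539, 444 bp.

3440, 2954, 1971, 727, 726, 539, 444 bp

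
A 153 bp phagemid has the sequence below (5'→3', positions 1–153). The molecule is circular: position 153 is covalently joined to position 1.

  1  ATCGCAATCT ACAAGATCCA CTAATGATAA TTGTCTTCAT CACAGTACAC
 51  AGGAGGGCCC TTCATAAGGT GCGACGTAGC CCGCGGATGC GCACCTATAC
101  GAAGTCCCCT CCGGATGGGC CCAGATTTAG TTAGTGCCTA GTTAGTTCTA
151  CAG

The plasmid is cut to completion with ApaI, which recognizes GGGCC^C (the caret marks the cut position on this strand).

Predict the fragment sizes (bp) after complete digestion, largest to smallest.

91, 62 bp

ApaI sites (GGGCCC) start at positions 55, 117.
ApaI cuts after base 5 of each site (before the last base), so after positions 59, 121.
Circular molecule, 2 cuts → 2 fragments:
  60–121 → 62 bp
  122–153 then 1–59 → 32 + 59 = 91 bp
Sorted largest to smallest: 91, 62 bp.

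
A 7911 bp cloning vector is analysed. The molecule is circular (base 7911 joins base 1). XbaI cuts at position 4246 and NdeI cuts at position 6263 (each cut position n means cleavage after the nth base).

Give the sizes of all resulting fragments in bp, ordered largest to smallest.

5894, 2017 bp

Combined cut positions (sorted): 4246, 6263.
Circular molecule, 2 cuts → 2 fragments:
  6263 − 4246 = 2017 bp
  wrap: 7911 − 6263 + 4246 = 5894 bp
Sorted largest to smallest: 5894, 2017 bp.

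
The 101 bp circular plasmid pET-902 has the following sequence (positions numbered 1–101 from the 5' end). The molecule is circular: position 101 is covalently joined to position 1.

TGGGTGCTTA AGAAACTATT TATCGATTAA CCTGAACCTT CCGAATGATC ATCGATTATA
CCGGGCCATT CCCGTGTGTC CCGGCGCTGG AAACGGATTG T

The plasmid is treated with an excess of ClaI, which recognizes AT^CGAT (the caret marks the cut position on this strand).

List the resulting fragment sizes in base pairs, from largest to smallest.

ClaI sites (ATCGAT) start at positions 22, 51.
ClaI cuts after base 2 of each site, so after positions 23, 52.
Circular molecule, 2 cuts → 2 fragments:
  24–52 → 29 bp
  53–101 then 1–23 → 49 + 23 = 72 bp
Sorted largest to smallest: 72, 29 bp.

72, 29 bp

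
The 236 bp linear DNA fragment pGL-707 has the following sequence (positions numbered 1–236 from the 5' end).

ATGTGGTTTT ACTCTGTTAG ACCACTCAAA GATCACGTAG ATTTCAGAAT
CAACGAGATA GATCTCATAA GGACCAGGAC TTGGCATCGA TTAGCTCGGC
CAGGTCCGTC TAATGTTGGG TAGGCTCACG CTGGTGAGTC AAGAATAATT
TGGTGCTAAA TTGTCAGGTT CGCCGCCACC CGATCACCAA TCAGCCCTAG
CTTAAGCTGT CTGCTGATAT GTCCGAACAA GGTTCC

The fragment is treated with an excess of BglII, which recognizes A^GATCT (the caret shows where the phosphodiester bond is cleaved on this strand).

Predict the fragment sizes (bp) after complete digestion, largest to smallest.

The BglII site (AGATCT) starts at position 60.
BglII cuts after the first base of each site, so after position 60.
Linear molecule, 1 cut → 2 fragments:
  1–60 → 60 bp
  61–236 → 176 bp
Sorted largest to smallest: 176, 60 bp.

176, 60 bp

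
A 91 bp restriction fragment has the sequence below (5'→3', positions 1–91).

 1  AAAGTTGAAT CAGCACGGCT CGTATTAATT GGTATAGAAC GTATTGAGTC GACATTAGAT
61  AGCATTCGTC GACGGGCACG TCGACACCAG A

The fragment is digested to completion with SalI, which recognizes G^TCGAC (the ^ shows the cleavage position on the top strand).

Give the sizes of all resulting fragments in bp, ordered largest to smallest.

48, 20, 12, 11 bp

SalI sites (GTCGAC) start at positions 48, 68, 80.
SalI cuts after the first base of each site, so after positions 48, 68, 80.
Linear molecule, 3 cuts → 4 fragments:
  1–48 → 48 bp
  49–68 → 20 bp
  69–80 → 12 bp
  81–91 → 11 bp
Sorted largest to smallest: 48, 20, 12, 11 bp.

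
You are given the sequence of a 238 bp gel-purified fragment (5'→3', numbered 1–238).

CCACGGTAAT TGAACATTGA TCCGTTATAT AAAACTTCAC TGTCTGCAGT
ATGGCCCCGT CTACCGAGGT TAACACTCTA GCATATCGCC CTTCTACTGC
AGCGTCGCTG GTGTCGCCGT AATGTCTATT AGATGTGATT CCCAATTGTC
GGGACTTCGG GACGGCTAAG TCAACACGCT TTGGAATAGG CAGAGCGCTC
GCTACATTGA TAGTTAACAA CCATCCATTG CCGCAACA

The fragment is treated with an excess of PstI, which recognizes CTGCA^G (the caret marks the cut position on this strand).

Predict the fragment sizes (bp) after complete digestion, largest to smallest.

137, 53, 48 bp

PstI sites (CTGCAG) start at positions 44, 97.
PstI cuts after base 5 of each site (before the last base), so after positions 48, 101.
Linear molecule, 2 cuts → 3 fragments:
  1–48 → 48 bp
  49–101 → 53 bp
  102–238 → 137 bp
Sorted largest to smallest: 137, 53, 48 bp.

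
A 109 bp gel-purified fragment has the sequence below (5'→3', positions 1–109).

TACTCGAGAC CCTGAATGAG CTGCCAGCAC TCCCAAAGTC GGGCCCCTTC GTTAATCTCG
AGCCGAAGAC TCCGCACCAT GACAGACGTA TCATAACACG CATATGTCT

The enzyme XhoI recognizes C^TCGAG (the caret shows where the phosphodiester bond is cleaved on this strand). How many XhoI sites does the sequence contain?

CTCGAG occurs starting at positions 3, 57.
XhoI cuts at 2 sites.

2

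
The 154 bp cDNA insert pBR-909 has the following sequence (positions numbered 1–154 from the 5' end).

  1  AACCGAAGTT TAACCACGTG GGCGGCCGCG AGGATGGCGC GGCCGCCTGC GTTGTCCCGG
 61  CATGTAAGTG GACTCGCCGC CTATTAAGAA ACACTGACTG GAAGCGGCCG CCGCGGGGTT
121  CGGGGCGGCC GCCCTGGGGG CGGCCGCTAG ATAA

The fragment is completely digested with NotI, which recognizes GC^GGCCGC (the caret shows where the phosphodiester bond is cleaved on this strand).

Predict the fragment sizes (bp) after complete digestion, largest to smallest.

65, 23, 21, 17, 15, 13 bp

NotI sites (GCGGCCGC) start at positions 22, 39, 104, 125, 140.
NotI cuts after base 2 of each site, so after positions 23, 40, 105, 126, 141.
Linear molecule, 5 cuts → 6 fragments:
  1–23 → 23 bp
  24–40 → 17 bp
  41–105 → 65 bp
  106–126 → 21 bp
  127–141 → 15 bp
  142–154 → 13 bp
Sorted largest to smallest: 65, 23, 21, 17, 15, 13 bp.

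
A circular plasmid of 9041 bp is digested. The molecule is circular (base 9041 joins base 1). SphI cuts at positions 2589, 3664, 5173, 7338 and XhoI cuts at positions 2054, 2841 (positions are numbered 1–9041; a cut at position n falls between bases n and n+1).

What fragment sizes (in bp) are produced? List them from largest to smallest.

3757, 2165, 1509, 823, 535, 252 bp

Combined cut positions (sorted): 2054, 2589, 2841, 3664, 5173, 7338.
Circular molecule, 6 cuts → 6 fragments:
  2589 − 2054 = 535 bp
  2841 − 2589 = 252 bp
  3664 − 2841 = 823 bp
  5173 − 3664 = 1509 bp
  7338 − 5173 = 2165 bp
  wrap: 9041 − 7338 + 2054 = 3757 bp
Sorted largest to smallest: 3757, 2165, 1509, 823, 535, 252 bp.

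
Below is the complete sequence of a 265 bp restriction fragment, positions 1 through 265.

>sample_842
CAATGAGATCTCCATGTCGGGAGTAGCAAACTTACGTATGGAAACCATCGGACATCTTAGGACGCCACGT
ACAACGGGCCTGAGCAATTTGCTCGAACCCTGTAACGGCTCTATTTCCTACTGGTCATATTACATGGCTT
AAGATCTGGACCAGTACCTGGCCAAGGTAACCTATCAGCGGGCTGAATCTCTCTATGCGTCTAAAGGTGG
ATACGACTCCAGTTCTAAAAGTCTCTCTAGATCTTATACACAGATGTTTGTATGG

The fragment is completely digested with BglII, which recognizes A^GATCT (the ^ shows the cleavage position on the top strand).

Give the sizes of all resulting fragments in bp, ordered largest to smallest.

136, 97, 26, 6 bp

BglII sites (AGATCT) start at positions 6, 142, 239.
BglII cuts after the first base of each site, so after positions 6, 142, 239.
Linear molecule, 3 cuts → 4 fragments:
  1–6 → 6 bp
  7–142 → 136 bp
  143–239 → 97 bp
  240–265 → 26 bp
Sorted largest to smallest: 136, 97, 26, 6 bp.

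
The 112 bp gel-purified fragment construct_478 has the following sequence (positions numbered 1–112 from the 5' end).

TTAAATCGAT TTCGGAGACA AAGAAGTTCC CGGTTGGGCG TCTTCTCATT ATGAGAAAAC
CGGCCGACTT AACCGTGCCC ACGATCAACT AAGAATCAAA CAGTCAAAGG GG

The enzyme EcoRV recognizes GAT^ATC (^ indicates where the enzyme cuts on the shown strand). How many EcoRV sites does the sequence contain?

No occurrence of GATATC is present in the sequence.
EcoRV does not cut: 0 sites.

0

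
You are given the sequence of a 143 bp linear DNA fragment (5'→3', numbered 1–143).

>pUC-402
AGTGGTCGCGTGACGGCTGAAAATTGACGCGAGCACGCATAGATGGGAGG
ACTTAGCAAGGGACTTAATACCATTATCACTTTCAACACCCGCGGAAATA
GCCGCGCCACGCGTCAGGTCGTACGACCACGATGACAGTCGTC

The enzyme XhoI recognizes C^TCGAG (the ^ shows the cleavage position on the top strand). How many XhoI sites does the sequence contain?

0

No occurrence of CTCGAG is present in the sequence.
XhoI does not cut: 0 sites.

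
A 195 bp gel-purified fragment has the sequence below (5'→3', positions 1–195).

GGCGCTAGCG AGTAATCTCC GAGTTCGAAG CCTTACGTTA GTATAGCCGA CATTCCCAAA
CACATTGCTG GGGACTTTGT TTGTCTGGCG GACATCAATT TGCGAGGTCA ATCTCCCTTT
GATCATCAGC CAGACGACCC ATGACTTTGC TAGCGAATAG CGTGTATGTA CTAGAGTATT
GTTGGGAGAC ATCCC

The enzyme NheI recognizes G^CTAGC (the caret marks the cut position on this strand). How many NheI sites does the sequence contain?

2

GCTAGC occurs starting at positions 4, 149.
NheI cuts at 2 sites.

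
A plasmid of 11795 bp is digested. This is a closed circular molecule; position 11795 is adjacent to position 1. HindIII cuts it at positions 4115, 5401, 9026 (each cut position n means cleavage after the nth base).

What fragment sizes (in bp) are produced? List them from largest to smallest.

Circular molecule, 3 cuts → 3 fragments:
  5401 − 4115 = 1286 bp
  9026 − 5401 = 3625 bp
  wrap: 11795 − 9026 + 4115 = 6884 bp
Sorted largest to smallest: 6884, 3625, 1286 bp.

6884, 3625, 1286 bp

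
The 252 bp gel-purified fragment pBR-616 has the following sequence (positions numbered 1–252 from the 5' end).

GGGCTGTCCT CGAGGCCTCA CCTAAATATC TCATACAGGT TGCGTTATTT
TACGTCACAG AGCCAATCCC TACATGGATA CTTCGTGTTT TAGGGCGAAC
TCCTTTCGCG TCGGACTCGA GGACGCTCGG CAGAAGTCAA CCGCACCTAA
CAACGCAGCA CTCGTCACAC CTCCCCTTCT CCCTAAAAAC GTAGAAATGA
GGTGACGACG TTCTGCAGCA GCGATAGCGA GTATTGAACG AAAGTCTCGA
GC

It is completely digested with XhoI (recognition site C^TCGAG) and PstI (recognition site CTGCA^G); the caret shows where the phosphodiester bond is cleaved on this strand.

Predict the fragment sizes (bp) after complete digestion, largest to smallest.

107, 101, 29, 9, 6 bp

XhoI sites (CTCGAG) start at positions 9, 116, 246.
XhoI cuts after the first base of each site, so after positions 9, 116, 246.
The PstI site (CTGCAG) starts at position 213.
PstI cuts after base 5 of each site (before the last base), so after position 217.
Combined cut positions: 9, 116, 217, 246.
Linear molecule, 4 cuts → 5 fragments:
  1–9 → 9 bp
  10–116 → 107 bp
  117–217 → 101 bp
  218–246 → 29 bp
  247–252 → 6 bp
Sorted largest to smallest: 107, 101, 29, 9, 6 bp.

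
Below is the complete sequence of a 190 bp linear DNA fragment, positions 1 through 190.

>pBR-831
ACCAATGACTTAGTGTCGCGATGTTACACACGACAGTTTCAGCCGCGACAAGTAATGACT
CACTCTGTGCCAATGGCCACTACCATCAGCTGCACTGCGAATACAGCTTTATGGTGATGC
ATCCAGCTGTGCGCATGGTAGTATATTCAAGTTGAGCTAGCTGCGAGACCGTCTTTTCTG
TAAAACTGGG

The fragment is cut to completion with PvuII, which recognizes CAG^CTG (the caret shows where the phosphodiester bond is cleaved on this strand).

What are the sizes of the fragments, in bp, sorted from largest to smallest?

PvuII sites (CAGCTG) start at positions 87, 124.
PvuII cuts after base 3 of each site, so after positions 89, 126.
Linear molecule, 2 cuts → 3 fragments:
  1–89 → 89 bp
  90–126 → 37 bp
  127–190 → 64 bp
Sorted largest to smallest: 89, 64, 37 bp.

89, 64, 37 bp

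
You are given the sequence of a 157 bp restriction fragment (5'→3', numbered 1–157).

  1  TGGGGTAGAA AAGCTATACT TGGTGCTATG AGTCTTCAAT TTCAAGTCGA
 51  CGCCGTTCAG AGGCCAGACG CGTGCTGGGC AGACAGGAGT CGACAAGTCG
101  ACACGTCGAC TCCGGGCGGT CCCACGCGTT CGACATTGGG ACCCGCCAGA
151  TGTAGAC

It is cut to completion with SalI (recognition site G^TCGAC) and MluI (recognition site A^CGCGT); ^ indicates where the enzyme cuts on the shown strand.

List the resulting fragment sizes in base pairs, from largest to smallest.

SalI sites (GTCGAC) start at positions 46, 89, 97, 105.
SalI cuts after the first base of each site, so after positions 46, 89, 97, 105.
MluI sites (ACGCGT) start at positions 68, 124.
MluI cuts after the first base of each site, so after positions 68, 124.
Combined cut positions: 46, 68, 89, 97, 105, 124.
Linear molecule, 6 cuts → 7 fragments:
  1–46 → 46 bp
  47–68 → 22 bp
  69–89 → 21 bp
  90–97 → 8 bp
  98–105 → 8 bp
  106–124 → 19 bp
  125–157 → 33 bp
Sorted largest to smallest: 46, 33, 22, 21, 19, 8, 8 bp.

46, 33, 22, 21, 19, 8, 8 bp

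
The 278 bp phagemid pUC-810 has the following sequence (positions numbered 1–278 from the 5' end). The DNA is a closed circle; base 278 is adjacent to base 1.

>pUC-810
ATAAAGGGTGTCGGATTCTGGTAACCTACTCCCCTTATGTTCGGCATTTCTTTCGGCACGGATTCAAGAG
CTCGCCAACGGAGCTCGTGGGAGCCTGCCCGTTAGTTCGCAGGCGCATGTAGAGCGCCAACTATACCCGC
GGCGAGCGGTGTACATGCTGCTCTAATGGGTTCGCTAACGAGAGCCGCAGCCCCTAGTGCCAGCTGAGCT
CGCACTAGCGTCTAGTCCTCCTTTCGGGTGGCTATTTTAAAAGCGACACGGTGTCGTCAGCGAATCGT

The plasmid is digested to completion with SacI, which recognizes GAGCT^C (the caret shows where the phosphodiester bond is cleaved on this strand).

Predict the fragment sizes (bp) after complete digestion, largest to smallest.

140, 125, 13 bp

SacI sites (GAGCTC) start at positions 68, 81, 206.
SacI cuts after base 5 of each site (before the last base), so after positions 72, 85, 210.
Circular molecule, 3 cuts → 3 fragments:
  73–85 → 13 bp
  86–210 → 125 bp
  211–278 then 1–72 → 68 + 72 = 140 bp
Sorted largest to smallest: 140, 125, 13 bp.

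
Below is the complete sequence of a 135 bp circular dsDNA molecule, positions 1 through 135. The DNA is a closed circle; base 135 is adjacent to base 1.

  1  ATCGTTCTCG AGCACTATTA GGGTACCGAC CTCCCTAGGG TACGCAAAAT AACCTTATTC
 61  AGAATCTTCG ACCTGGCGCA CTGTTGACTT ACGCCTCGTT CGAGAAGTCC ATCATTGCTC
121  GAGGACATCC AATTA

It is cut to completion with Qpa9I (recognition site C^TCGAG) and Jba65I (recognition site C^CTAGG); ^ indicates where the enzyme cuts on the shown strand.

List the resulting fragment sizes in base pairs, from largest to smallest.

84, 27, 24 bp

Qpa9I sites (CTCGAG) start at positions 7, 118.
Qpa9I cuts after the first base of each site, so after positions 7, 118.
The Jba65I site (CCTAGG) starts at position 34.
Jba65I cuts after the first base of each site, so after position 34.
Combined cut positions: 7, 34, 118.
Circular molecule, 3 cuts → 3 fragments:
  8–34 → 27 bp
  35–118 → 84 bp
  119–135 then 1–7 → 17 + 7 = 24 bp
Sorted largest to smallest: 84, 27, 24 bp.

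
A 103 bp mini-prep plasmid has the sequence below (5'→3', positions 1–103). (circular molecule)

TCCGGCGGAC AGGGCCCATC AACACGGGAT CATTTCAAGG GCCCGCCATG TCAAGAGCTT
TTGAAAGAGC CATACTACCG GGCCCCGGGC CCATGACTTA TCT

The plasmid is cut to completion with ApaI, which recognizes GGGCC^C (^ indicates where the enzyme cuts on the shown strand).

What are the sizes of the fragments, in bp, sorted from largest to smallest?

41, 28, 27, 7 bp

ApaI sites (GGGCCC) start at positions 12, 39, 80, 87.
ApaI cuts after base 5 of each site (before the last base), so after positions 16, 43, 84, 91.
Circular molecule, 4 cuts → 4 fragments:
  17–43 → 27 bp
  44–84 → 41 bp
  85–91 → 7 bp
  92–103 then 1–16 → 12 + 16 = 28 bp
Sorted largest to smallest: 41, 28, 27, 7 bp.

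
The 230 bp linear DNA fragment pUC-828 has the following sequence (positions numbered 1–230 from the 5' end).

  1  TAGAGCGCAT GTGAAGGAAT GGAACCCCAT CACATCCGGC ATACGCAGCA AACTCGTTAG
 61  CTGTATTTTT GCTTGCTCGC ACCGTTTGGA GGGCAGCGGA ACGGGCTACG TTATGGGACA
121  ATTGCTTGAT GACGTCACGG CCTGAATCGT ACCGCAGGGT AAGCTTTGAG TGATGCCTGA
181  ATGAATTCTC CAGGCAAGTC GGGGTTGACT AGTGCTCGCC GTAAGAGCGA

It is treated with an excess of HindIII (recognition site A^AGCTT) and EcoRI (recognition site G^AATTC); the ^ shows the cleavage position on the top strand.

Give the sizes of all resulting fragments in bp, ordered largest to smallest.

161, 47, 22 bp

The HindIII site (AAGCTT) starts at position 161.
HindIII cuts after the first base of each site, so after position 161.
The EcoRI site (GAATTC) starts at position 183.
EcoRI cuts after the first base of each site, so after position 183.
Combined cut positions: 161, 183.
Linear molecule, 2 cuts → 3 fragments:
  1–161 → 161 bp
  162–183 → 22 bp
  184–230 → 47 bp
Sorted largest to smallest: 161, 47, 22 bp.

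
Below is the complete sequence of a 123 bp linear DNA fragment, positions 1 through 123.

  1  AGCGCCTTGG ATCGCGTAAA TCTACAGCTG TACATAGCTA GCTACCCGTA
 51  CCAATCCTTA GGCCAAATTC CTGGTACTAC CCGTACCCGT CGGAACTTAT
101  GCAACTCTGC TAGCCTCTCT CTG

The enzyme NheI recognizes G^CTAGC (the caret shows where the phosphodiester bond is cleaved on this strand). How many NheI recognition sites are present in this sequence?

2

GCTAGC occurs starting at positions 37, 109.
NheI cuts at 2 sites.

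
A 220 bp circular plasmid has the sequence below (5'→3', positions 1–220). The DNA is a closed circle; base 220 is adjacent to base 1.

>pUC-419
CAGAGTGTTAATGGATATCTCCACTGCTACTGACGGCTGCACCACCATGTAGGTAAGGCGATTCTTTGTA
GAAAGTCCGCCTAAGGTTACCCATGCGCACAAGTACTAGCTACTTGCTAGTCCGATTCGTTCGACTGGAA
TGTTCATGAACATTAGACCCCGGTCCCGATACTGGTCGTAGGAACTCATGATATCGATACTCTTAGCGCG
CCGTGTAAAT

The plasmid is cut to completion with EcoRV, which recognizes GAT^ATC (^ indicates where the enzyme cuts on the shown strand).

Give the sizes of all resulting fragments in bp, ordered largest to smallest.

176, 44 bp

EcoRV sites (GATATC) start at positions 14, 190.
EcoRV cuts after base 3 of each site, so after positions 16, 192.
Circular molecule, 2 cuts → 2 fragments:
  17–192 → 176 bp
  193–220 then 1–16 → 28 + 16 = 44 bp
Sorted largest to smallest: 176, 44 bp.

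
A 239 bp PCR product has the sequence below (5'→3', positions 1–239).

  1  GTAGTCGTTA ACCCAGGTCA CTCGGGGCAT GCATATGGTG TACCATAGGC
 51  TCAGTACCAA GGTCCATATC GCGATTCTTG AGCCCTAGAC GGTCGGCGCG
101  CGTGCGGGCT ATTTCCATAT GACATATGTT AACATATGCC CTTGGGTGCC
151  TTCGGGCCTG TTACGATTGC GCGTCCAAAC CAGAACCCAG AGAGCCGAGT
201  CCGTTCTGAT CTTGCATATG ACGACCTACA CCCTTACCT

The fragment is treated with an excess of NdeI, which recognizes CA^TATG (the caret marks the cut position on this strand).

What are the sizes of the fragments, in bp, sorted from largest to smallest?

NdeI sites (CATATG) start at positions 32, 116, 123, 133, 215.
NdeI cuts after base 2 of each site, so after positions 33, 117, 124, 134, 216.
Linear molecule, 5 cuts → 6 fragments:
  1–33 → 33 bp
  34–117 → 84 bp
  118–124 → 7 bp
  125–134 → 10 bp
  135–216 → 82 bp
  217–239 → 23 bp
Sorted largest to smallest: 84, 82, 33, 23, 10, 7 bp.

84, 82, 33, 23, 10, 7 bp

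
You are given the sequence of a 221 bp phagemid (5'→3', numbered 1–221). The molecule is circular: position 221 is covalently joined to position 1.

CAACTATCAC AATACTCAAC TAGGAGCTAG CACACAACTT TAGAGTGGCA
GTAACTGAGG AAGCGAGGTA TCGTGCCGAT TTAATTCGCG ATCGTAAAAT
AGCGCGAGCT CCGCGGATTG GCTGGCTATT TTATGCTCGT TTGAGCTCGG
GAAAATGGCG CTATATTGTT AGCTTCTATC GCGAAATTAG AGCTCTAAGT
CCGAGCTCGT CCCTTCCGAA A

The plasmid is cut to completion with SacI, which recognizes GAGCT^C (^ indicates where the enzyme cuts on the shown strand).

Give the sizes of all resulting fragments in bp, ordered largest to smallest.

124, 47, 37, 13 bp

SacI sites (GAGCTC) start at positions 106, 143, 190, 203.
SacI cuts after base 5 of each site (before the last base), so after positions 110, 147, 194, 207.
Circular molecule, 4 cuts → 4 fragments:
  111–147 → 37 bp
  148–194 → 47 bp
  195–207 → 13 bp
  208–221 then 1–110 → 14 + 110 = 124 bp
Sorted largest to smallest: 124, 47, 37, 13 bp.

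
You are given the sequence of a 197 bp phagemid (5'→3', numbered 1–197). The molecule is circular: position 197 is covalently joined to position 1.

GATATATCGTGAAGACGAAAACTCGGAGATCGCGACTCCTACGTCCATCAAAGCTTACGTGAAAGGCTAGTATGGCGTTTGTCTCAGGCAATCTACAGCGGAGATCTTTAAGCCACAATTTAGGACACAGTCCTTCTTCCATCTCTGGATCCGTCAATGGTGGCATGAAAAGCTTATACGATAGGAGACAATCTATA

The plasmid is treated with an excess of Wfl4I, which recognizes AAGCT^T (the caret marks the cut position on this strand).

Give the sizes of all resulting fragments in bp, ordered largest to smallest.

119, 78 bp

Wfl4I sites (AAGCTT) start at positions 51, 170.
Wfl4I cuts after base 5 of each site (before the last base), so after positions 55, 174.
Circular molecule, 2 cuts → 2 fragments:
  56–174 → 119 bp
  175–197 then 1–55 → 23 + 55 = 78 bp
Sorted largest to smallest: 119, 78 bp.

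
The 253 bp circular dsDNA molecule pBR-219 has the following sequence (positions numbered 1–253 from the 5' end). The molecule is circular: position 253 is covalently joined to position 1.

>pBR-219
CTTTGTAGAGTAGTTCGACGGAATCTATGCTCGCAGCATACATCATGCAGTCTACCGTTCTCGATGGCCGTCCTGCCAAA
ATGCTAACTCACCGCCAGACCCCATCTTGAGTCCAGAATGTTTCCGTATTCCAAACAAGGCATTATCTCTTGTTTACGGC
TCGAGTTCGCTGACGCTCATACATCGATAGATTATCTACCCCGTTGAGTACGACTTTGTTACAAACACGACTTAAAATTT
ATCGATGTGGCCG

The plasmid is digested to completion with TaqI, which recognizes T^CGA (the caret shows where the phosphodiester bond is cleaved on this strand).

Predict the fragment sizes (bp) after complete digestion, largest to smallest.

TaqI sites (TCGA) start at positions 15, 61, 161, 184, 242.
TaqI cuts after the first base of each site, so after positions 15, 61, 161, 184, 242.
Circular molecule, 5 cuts → 5 fragments:
  16–61 → 46 bp
  62–161 → 100 bp
  162–184 → 23 bp
  185–242 → 58 bp
  243–253 then 1–15 → 11 + 15 = 26 bp
Sorted largest to smallest: 100, 58, 46, 26, 23 bp.

100, 58, 46, 26, 23 bp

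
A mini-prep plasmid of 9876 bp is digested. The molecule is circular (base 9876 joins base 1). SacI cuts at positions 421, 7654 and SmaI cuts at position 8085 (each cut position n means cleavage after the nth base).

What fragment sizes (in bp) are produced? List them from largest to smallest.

Combined cut positions (sorted): 421, 7654, 8085.
Circular molecule, 3 cuts → 3 fragments:
  7654 − 421 = 7233 bp
  8085 − 7654 = 431 bp
  wrap: 9876 − 8085 + 421 = 2212 bp
Sorted largest to smallest: 7233, 2212, 431 bp.

7233, 2212, 431 bp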